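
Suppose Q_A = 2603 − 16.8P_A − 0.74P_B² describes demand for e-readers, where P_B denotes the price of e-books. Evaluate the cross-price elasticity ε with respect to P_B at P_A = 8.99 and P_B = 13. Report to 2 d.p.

-0.11

At P_A = 8.99 and P_B = 13: Q_A = 2326.908.
∂Q_A/∂P_B = -1.48P_B = -1.48(13) = -19.2400.
ε = (∂Q_A/∂P_B)(P_B/Q_A) = -19.2400 × (13/2326.908) ≈ -0.11.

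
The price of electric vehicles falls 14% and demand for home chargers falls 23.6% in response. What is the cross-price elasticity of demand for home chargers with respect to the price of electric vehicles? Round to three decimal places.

ε = (%ΔQ of home chargers) / (%ΔP of electric vehicles) = (-23.6%) / (-14%) ≈ 1.686.
Positive cross-price elasticity: substitutes.

1.686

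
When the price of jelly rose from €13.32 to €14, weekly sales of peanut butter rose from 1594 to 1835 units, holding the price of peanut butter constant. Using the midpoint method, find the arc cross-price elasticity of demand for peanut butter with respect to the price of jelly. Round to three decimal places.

ΔQ_A = 1835 − 1594 = 241; ΔP_B = 14 − 13.32 = 0.68.
Midpoints: Q̄_A = 1714.5, P̄_B = 13.66.
ε = (ΔQ_A/Q̄_A)/(ΔP_B/P̄_B) = (241/1714.5)/(0.68/13.66) ≈ 2.824.

2.824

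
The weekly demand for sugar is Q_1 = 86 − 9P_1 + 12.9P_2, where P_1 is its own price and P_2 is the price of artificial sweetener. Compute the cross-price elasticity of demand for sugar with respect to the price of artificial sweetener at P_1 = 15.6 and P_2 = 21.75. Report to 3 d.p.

1.241

At P_1 = 15.6 and P_2 = 21.75: Q_1 = 226.175.
∂Q_1/∂P_2 = 12.9.
ε = (∂Q_1/∂P_2)(P_2/Q_1) = 12.9 × (21.75/226.175) ≈ 1.241.
Since ε > 0, sugar and artificial sweetener are substitutes.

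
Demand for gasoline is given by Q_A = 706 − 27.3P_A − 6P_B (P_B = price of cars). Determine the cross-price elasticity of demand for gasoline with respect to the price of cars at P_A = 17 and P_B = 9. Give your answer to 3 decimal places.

-0.287

At P_A = 17 and P_B = 9: Q_A = 187.9.
∂Q_A/∂P_B = -6.
ε = (∂Q_A/∂P_B)(P_B/Q_A) = -6 × (9/187.9) ≈ -0.287.
Since ε < 0, gasoline and cars are complements.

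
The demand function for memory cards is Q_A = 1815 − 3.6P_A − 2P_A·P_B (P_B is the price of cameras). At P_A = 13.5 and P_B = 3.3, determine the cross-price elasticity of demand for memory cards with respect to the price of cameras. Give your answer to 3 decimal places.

At P_A = 13.5 and P_B = 3.3: Q_A = 1677.3.
∂Q_A/∂P_B = -2P_A = -2(13.5) = -27.0000.
ε = (∂Q_A/∂P_B)(P_B/Q_A) = -27.0000 × (3.3/1677.3) ≈ -0.053.

-0.053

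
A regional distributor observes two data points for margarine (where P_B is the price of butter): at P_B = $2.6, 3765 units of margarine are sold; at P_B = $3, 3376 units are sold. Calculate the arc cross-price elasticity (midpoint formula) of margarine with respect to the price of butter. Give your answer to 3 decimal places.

ΔQ_A = 3376 − 3765 = -389; ΔP_B = 3 − 2.6 = 0.4.
Midpoints: Q̄_A = 3570.5, P̄_B = 2.80.
ε = (ΔQ_A/Q̄_A)/(ΔP_B/P̄_B) = (-389/3570.5)/(0.4/2.80) ≈ -0.763.

-0.763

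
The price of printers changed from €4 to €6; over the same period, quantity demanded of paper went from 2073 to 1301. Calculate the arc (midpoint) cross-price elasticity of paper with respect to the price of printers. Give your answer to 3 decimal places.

ΔQ_A = 1301 − 2073 = -772; ΔP_B = 6 − 4 = 2.
Midpoints: Q̄_A = 1687.0, P̄_B = 5.00.
ε = (ΔQ_A/Q̄_A)/(ΔP_B/P̄_B) = (-772/1687.0)/(2/5.00) ≈ -1.144.
ε < 0: paper and printers are complements.

-1.144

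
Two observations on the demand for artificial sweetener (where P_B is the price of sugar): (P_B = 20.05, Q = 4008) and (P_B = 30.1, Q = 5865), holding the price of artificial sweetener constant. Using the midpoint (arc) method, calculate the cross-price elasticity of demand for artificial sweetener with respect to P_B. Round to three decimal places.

ΔQ_A = 5865 − 4008 = 1857; ΔP_B = 30.1 − 20.05 = 10.05.
Midpoints: Q̄_A = 4936.5, P̄_B = 25.08.
ε = (ΔQ_A/Q̄_A)/(ΔP_B/P̄_B) = (1857/4936.5)/(10.05/25.08) ≈ 0.939.

0.939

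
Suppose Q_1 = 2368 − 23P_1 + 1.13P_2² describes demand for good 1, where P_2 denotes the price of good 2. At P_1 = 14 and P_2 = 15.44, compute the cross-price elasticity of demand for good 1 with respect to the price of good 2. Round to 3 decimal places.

0.233

At P_1 = 14 and P_2 = 15.44: Q_1 = 2315.385.
∂Q_1/∂P_2 = 2.26P_2 = 2.26(15.44) = 34.8944.
ε = (∂Q_1/∂P_2)(P_2/Q_1) = 34.8944 × (15.44/2315.385) ≈ 0.233.
ε > 0: substitutes.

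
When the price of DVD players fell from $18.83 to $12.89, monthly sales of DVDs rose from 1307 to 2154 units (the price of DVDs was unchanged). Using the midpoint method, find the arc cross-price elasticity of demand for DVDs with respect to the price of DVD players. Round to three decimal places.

ΔQ_A = 2154 − 1307 = 847; ΔP_B = 12.89 − 18.83 = -5.94.
Midpoints: Q̄_A = 1730.5, P̄_B = 15.86.
ε = (ΔQ_A/Q̄_A)/(ΔP_B/P̄_B) = (847/1730.5)/(-5.94/15.86) ≈ -1.307.

-1.307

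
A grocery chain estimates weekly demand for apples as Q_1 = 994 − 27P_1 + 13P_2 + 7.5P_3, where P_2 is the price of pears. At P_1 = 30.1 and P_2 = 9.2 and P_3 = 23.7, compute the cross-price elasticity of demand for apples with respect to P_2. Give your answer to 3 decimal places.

0.250

At P_1 = 30.1 and P_2 = 9.2 and P_3 = 23.7: Q_1 = 478.65.
∂Q_1/∂P_2 = 13.
ε = (∂Q_1/∂P_2)(P_2/Q_1) = 13 × (9.2/478.65) ≈ 0.250.
Since ε > 0, apples and pears are substitutes.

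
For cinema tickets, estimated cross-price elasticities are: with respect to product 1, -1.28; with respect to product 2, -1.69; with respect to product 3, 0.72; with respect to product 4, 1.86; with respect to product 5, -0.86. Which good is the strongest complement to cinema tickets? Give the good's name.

Complements have ε < 0. The most negative value is -1.69 (product 2).

product 2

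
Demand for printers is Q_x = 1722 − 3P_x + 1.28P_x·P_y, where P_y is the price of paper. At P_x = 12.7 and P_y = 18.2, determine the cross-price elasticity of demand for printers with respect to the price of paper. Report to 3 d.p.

At P_x = 12.7 and P_y = 18.2: Q_x = 1979.759.
∂Q_x/∂P_y = 1.28P_x = 1.28(12.7) = 16.2560.
ε = (∂Q_x/∂P_y)(P_y/Q_x) = 16.2560 × (18.2/1979.759) ≈ 0.149.
ε > 0: substitutes.

0.149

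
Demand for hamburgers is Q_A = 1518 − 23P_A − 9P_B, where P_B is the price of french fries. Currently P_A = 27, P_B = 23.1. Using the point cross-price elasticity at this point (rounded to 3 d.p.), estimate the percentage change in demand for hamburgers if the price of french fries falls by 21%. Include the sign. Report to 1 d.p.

At P_A = 27, P_B = 23.1: Q_A = 689.1.
∂Q_A/∂P_B = -9.
ε = (∂Q_A/∂P_B)(P_B/Q_A) = -9.0000 × 23.1/689.1 ≈ -0.302.
%ΔQ_A ≈ ε × %ΔP_B = -0.302 × (-21%) = 6.3%.

6.3%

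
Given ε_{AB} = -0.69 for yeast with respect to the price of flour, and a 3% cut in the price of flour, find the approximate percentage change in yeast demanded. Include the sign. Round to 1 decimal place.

%ΔQ ≈ ε × %ΔP of flour = -0.69 × (-3%) = 2.1%.

2.1%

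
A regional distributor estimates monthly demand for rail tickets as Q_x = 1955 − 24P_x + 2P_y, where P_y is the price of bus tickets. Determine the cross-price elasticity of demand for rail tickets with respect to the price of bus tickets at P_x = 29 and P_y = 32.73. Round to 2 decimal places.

0.05

At P_x = 29 and P_y = 32.73: Q_x = 1324.46.
∂Q_x/∂P_y = 2.
ε = (∂Q_x/∂P_y)(P_y/Q_x) = 2 × (32.73/1324.46) ≈ 0.05.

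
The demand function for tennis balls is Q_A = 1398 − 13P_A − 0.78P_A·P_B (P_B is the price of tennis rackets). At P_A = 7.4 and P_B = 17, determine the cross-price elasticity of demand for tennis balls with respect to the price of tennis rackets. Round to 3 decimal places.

At P_A = 7.4 and P_B = 17: Q_A = 1203.676.
∂Q_A/∂P_B = -0.78P_A = -0.78(7.4) = -5.7720.
ε = (∂Q_A/∂P_B)(P_B/Q_A) = -5.7720 × (17/1203.676) ≈ -0.082.
ε < 0: complements.

-0.082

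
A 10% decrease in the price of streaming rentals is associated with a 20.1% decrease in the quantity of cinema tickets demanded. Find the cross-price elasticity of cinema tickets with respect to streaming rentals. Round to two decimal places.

ε = (%ΔQ of cinema tickets) / (%ΔP of streaming rentals) = (-20.1%) / (-10%) ≈ 2.01.

2.01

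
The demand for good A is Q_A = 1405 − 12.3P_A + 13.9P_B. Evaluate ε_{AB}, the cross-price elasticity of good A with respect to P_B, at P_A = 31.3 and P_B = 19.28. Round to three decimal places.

At P_A = 31.3 and P_B = 19.28: Q_A = 1288.002.
∂Q_A/∂P_B = 13.9.
ε = (∂Q_A/∂P_B)(P_B/Q_A) = 13.9 × (19.28/1288.002) ≈ 0.208.

0.208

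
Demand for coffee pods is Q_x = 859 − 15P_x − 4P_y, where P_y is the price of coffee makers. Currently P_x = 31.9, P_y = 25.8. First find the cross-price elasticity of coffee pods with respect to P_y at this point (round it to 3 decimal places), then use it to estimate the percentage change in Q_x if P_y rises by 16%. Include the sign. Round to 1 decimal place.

-6.0%

At P_x = 31.9, P_y = 25.8: Q_x = 277.3.
∂Q_x/∂P_y = -4.
ε = (∂Q_x/∂P_y)(P_y/Q_x) = -4.0000 × 25.8/277.3 ≈ -0.372.
%ΔQ_x ≈ ε × %ΔP_y = -0.372 × (16%) = -6.0%.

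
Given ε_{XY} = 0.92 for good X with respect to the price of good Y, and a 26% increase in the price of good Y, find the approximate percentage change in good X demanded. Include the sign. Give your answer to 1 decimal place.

%ΔQ ≈ ε × %ΔP of good Y = 0.92 × (26%) = 23.9%.

23.9%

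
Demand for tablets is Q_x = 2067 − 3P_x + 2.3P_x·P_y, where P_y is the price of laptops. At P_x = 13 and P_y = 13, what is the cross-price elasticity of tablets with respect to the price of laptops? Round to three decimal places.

At P_x = 13 and P_y = 13: Q_x = 2416.7.
∂Q_x/∂P_y = 2.3P_x = 2.3(13) = 29.9000.
ε = (∂Q_x/∂P_y)(P_y/Q_x) = 29.9000 × (13/2416.7) ≈ 0.161.

0.161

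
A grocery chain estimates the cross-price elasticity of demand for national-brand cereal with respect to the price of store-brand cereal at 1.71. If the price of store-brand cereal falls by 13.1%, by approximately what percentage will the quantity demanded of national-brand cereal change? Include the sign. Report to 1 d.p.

%ΔQ ≈ ε × %ΔP of store-brand cereal = 1.71 × (-13.1%) = -22.4%.

-22.4%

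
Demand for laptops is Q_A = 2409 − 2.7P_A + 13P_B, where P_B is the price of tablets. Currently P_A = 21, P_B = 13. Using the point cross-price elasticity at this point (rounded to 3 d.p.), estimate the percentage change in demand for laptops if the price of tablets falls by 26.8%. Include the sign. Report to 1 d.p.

-1.8%

At P_A = 21, P_B = 13: Q_A = 2521.3.
∂Q_A/∂P_B = 13.
ε = (∂Q_A/∂P_B)(P_B/Q_A) = 13.0000 × 13/2521.3 ≈ 0.067.
%ΔQ_A ≈ ε × %ΔP_B = 0.067 × (-26.8%) = -1.8%.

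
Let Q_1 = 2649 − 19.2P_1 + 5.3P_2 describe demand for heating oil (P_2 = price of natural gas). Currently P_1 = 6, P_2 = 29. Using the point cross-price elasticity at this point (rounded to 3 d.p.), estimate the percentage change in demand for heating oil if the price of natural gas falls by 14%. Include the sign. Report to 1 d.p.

-0.8%

At P_1 = 6, P_2 = 29: Q_1 = 2687.5.
∂Q_1/∂P_2 = 5.3.
ε = (∂Q_1/∂P_2)(P_2/Q_1) = 5.3000 × 29/2687.5 ≈ 0.057.
%ΔQ_1 ≈ ε × %ΔP_2 = 0.057 × (-14%) = -0.8%.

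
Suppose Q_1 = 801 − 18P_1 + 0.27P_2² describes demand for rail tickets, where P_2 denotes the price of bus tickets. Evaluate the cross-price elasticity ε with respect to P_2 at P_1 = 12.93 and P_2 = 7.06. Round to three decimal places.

0.046

At P_1 = 12.93 and P_2 = 7.06: Q_1 = 581.718.
∂Q_1/∂P_2 = 0.54P_2 = 0.54(7.06) = 3.8124.
ε = (∂Q_1/∂P_2)(P_2/Q_1) = 3.8124 × (7.06/581.718) ≈ 0.046.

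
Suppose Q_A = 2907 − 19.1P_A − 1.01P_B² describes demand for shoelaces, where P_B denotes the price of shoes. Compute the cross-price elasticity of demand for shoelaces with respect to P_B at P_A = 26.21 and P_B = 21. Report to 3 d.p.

At P_A = 26.21 and P_B = 21: Q_A = 1960.979.
∂Q_A/∂P_B = -2.02P_B = -2.02(21) = -42.4200.
ε = (∂Q_A/∂P_B)(P_B/Q_A) = -42.4200 × (21/1960.979) ≈ -0.454.
ε < 0: complements.

-0.454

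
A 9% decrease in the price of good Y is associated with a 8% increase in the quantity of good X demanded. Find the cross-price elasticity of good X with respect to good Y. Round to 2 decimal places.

ε = (%ΔQ of good X) / (%ΔP of good Y) = (8%) / (-9%) ≈ -0.89.

-0.89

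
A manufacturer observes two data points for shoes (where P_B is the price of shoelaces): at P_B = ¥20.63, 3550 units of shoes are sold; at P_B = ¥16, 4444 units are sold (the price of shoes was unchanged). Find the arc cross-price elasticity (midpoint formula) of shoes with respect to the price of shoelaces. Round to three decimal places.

ΔQ_A = 4444 − 3550 = 894; ΔP_B = 16 − 20.63 = -4.63.
Midpoints: Q̄_A = 3997.0, P̄_B = 18.31.
ε = (ΔQ_A/Q̄_A)/(ΔP_B/P̄_B) = (894/3997.0)/(-4.63/18.31) ≈ -0.885.

-0.885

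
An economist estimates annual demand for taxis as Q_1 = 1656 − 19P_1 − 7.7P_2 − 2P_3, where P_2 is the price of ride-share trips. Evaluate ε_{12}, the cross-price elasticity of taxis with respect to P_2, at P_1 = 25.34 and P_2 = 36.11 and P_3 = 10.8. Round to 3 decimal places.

At P_1 = 25.34 and P_2 = 36.11 and P_3 = 10.8: Q_1 = 874.893.
∂Q_1/∂P_2 = -7.7.
ε = (∂Q_1/∂P_2)(P_2/Q_1) = -7.7 × (36.11/874.893) ≈ -0.318.
Since ε < 0, taxis and ride-share trips are complements.

-0.318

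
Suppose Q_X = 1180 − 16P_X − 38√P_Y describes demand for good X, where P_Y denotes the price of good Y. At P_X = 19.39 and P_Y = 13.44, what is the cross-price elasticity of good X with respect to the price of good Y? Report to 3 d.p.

-0.095

At P_X = 19.39 and P_Y = 13.44: Q_X = 730.450.
∂Q_X/∂P_Y = -38/(2√P_Y) = -38/(2√13.44) = -5.1827.
ε = (∂Q_X/∂P_Y)(P_Y/Q_X) = -5.1827 × (13.44/730.450) ≈ -0.095.
ε < 0: complements.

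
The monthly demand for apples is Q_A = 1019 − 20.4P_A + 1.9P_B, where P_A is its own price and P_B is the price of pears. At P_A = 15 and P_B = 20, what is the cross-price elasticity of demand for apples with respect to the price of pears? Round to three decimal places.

0.051

At P_A = 15 and P_B = 20: Q_A = 751.
∂Q_A/∂P_B = 1.9.
ε = (∂Q_A/∂P_B)(P_B/Q_A) = 1.9 × (20/751) ≈ 0.051.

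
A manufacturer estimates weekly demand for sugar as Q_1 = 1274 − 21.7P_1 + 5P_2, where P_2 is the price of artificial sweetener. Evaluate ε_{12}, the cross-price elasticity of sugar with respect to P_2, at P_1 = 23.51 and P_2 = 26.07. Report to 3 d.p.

0.146

At P_1 = 23.51 and P_2 = 26.07: Q_1 = 894.183.
∂Q_1/∂P_2 = 5.
ε = (∂Q_1/∂P_2)(P_2/Q_1) = 5 × (26.07/894.183) ≈ 0.146.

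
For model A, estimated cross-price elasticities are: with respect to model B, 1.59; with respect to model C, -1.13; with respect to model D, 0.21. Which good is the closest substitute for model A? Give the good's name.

Substitutes have ε > 0. Among the positive values, 1.59 (model B) is largest.

model B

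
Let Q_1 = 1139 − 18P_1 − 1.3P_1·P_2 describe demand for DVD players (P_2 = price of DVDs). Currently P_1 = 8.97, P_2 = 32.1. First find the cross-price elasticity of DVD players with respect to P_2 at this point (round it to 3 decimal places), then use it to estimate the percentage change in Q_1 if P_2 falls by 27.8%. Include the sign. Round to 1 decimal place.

At P_1 = 8.97, P_2 = 32.1: Q_1 = 603.222.
∂Q_1/∂P_2 = -1.3P_1 = -11.6610.
ε = (∂Q_1/∂P_2)(P_2/Q_1) = -11.6610 × 32.1/603.222 ≈ -0.621.
%ΔQ_1 ≈ ε × %ΔP_2 = -0.621 × (-27.8%) = 17.3%.

17.3%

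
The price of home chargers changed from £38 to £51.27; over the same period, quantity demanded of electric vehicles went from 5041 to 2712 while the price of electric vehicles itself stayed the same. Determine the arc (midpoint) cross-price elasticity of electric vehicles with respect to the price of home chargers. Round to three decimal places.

-2.021

ΔQ_A = 2712 − 5041 = -2329; ΔP_B = 51.27 − 38 = 13.27.
Midpoints: Q̄_A = 3876.5, P̄_B = 44.64.
ε = (ΔQ_A/Q̄_A)/(ΔP_B/P̄_B) = (-2329/3876.5)/(13.27/44.64) ≈ -2.021.
ε < 0: electric vehicles and home chargers are complements.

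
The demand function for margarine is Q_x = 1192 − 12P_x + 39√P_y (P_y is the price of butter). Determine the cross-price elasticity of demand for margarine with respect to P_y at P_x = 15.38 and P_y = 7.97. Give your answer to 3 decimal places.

0.049

At P_x = 15.38 and P_y = 7.97: Q_x = 1117.542.
∂Q_x/∂P_y = 39/(2√P_y) = 39/(2√7.97) = 6.9073.
ε = (∂Q_x/∂P_y)(P_y/Q_x) = 6.9073 × (7.97/1117.542) ≈ 0.049.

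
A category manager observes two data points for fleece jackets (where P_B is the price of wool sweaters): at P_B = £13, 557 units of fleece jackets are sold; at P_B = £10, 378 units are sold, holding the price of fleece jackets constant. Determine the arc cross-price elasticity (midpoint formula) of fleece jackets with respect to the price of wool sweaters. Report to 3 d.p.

ΔQ_A = 378 − 557 = -179; ΔP_B = 10 − 13 = -3.
Midpoints: Q̄_A = 467.5, P̄_B = 11.50.
ε = (ΔQ_A/Q̄_A)/(ΔP_B/P̄_B) = (-179/467.5)/(-3/11.50) ≈ 1.468.

1.468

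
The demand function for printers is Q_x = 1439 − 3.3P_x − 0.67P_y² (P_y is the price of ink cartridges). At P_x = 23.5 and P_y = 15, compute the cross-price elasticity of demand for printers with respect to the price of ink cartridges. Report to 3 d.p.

-0.249

At P_x = 23.5 and P_y = 15: Q_x = 1210.7.
∂Q_x/∂P_y = -1.34P_y = -1.34(15) = -20.1000.
ε = (∂Q_x/∂P_y)(P_y/Q_x) = -20.1000 × (15/1210.7) ≈ -0.249.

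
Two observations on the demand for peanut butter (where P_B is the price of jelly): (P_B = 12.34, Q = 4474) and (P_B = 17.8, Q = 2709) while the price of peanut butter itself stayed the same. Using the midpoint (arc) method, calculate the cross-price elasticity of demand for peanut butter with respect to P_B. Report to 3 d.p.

-1.356

ΔQ_A = 2709 − 4474 = -1765; ΔP_B = 17.8 − 12.34 = 5.46.
Midpoints: Q̄_A = 3591.5, P̄_B = 15.07.
ε = (ΔQ_A/Q̄_A)/(ΔP_B/P̄_B) = (-1765/3591.5)/(5.46/15.07) ≈ -1.356.
ε < 0: peanut butter and jelly are complements.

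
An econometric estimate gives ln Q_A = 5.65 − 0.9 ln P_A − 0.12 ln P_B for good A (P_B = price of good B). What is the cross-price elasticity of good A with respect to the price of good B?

In a log-linear (constant-elasticity) demand function, the coefficient on ln P_B is the cross-price elasticity.
ε = -0.12. Negative, so good A and good B are complements.

-0.12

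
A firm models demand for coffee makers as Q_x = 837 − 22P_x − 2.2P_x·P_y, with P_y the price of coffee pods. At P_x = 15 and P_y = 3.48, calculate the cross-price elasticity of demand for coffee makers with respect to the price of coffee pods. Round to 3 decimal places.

At P_x = 15 and P_y = 3.48: Q_x = 392.16.
∂Q_x/∂P_y = -2.2P_x = -2.2(15) = -33.0000.
ε = (∂Q_x/∂P_y)(P_y/Q_x) = -33.0000 × (3.48/392.16) ≈ -0.293.

-0.293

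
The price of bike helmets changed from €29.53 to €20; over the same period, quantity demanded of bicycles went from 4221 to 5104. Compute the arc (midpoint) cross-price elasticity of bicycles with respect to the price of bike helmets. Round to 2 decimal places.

ΔQ_A = 5104 − 4221 = 883; ΔP_B = 20 − 29.53 = -9.53.
Midpoints: Q̄_A = 4662.5, P̄_B = 24.77.
ε = (ΔQ_A/Q̄_A)/(ΔP_B/P̄_B) = (883/4662.5)/(-9.53/24.77) ≈ -0.49.

-0.49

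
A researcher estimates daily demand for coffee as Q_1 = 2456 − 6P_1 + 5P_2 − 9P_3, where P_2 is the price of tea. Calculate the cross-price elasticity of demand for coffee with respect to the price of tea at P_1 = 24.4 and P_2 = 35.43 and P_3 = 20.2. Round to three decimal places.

0.077

At P_1 = 24.4 and P_2 = 35.43 and P_3 = 20.2: Q_1 = 2304.95.
∂Q_1/∂P_2 = 5.
ε = (∂Q_1/∂P_2)(P_2/Q_1) = 5 × (35.43/2304.95) ≈ 0.077.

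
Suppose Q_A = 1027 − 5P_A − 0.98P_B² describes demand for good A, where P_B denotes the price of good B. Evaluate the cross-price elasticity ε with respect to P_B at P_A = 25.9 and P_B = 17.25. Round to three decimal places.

At P_A = 25.9 and P_B = 17.25: Q_A = 605.889.
∂Q_A/∂P_B = -1.96P_B = -1.96(17.25) = -33.8100.
ε = (∂Q_A/∂P_B)(P_B/Q_A) = -33.8100 × (17.25/605.889) ≈ -0.963.
ε < 0: complements.

-0.963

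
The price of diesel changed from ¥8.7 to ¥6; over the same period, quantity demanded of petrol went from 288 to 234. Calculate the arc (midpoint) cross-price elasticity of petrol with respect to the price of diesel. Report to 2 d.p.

0.56

ΔQ_A = 234 − 288 = -54; ΔP_B = 6 − 8.7 = -2.7.
Midpoints: Q̄_A = 261.0, P̄_B = 7.35.
ε = (ΔQ_A/Q̄_A)/(ΔP_B/P̄_B) = (-54/261.0)/(-2.7/7.35) ≈ 0.56.
ε > 0: petrol and diesel are substitutes.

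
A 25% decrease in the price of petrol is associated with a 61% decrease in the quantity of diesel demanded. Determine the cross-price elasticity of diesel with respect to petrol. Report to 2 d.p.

ε = (%ΔQ of diesel) / (%ΔP of petrol) = (-61%) / (-25%) ≈ 2.44.
Positive cross-price elasticity: substitutes.

2.44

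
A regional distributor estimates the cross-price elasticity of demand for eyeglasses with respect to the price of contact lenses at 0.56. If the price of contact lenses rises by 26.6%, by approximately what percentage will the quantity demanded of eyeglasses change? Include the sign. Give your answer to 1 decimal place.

%ΔQ ≈ ε × %ΔP of contact lenses = 0.56 × (26.6%) = 14.9%.

14.9%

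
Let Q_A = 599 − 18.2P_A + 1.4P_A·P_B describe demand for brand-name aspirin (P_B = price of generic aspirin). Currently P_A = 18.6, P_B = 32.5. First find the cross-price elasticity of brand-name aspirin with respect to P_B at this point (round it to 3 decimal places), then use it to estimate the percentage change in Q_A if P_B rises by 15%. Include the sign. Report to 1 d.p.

11.5%

At P_A = 18.6, P_B = 32.5: Q_A = 1106.78.
∂Q_A/∂P_B = 1.4P_A = 26.0400.
ε = (∂Q_A/∂P_B)(P_B/Q_A) = 26.0400 × 32.5/1106.78 ≈ 0.765.
%ΔQ_A ≈ ε × %ΔP_B = 0.765 × (15%) = 11.5%.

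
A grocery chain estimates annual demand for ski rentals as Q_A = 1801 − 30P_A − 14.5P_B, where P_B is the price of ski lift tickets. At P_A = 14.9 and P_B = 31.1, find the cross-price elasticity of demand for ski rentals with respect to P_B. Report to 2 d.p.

-0.50

At P_A = 14.9 and P_B = 31.1: Q_A = 903.05.
∂Q_A/∂P_B = -14.5.
ε = (∂Q_A/∂P_B)(P_B/Q_A) = -14.5 × (31.1/903.05) ≈ -0.50.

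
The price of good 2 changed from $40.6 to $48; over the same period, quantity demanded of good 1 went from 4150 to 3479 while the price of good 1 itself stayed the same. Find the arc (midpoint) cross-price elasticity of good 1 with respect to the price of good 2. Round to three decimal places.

-1.053

ΔQ_1 = 3479 − 4150 = -671; ΔP_2 = 48 − 40.6 = 7.4.
Midpoints: Q̄_1 = 3814.5, P̄_2 = 44.30.
ε = (ΔQ_1/Q̄_1)/(ΔP_2/P̄_2) = (-671/3814.5)/(7.4/44.30) ≈ -1.053.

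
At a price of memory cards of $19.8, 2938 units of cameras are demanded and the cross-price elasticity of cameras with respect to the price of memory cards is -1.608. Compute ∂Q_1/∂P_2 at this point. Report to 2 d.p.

ε = (∂Q_1/∂P_2)·(P_2/Q_1) ⇒ ∂Q_1/∂P_2 = ε·Q_1/P_2 = -1.608 × 2938/19.8 ≈ -238.60.

-238.60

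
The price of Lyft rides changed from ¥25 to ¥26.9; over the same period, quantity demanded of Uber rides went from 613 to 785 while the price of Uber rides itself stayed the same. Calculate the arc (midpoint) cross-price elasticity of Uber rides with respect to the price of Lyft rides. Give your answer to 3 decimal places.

3.361

ΔQ_A = 785 − 613 = 172; ΔP_B = 26.9 − 25 = 1.9.
Midpoints: Q̄_A = 699.0, P̄_B = 25.95.
ε = (ΔQ_A/Q̄_A)/(ΔP_B/P̄_B) = (172/699.0)/(1.9/25.95) ≈ 3.361.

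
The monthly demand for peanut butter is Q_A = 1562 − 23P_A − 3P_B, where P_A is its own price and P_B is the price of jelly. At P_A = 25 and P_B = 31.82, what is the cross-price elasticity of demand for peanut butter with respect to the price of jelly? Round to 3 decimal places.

At P_A = 25 and P_B = 31.82: Q_A = 891.54.
∂Q_A/∂P_B = -3.
ε = (∂Q_A/∂P_B)(P_B/Q_A) = -3 × (31.82/891.54) ≈ -0.107.

-0.107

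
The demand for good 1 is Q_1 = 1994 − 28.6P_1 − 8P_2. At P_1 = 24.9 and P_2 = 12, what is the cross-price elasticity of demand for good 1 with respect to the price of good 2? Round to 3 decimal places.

-0.081

At P_1 = 24.9 and P_2 = 12: Q_1 = 1185.86.
∂Q_1/∂P_2 = -8.
ε = (∂Q_1/∂P_2)(P_2/Q_1) = -8 × (12/1185.86) ≈ -0.081.
Since ε < 0, good 1 and good 2 are complements.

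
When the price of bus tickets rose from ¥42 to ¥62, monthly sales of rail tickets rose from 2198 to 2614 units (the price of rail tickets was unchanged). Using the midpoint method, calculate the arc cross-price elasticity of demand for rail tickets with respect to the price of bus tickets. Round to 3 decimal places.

0.450

ΔQ_A = 2614 − 2198 = 416; ΔP_B = 62 − 42 = 20.
Midpoints: Q̄_A = 2406.0, P̄_B = 52.00.
ε = (ΔQ_A/Q̄_A)/(ΔP_B/P̄_B) = (416/2406.0)/(20/52.00) ≈ 0.450.
ε > 0: rail tickets and bus tickets are substitutes.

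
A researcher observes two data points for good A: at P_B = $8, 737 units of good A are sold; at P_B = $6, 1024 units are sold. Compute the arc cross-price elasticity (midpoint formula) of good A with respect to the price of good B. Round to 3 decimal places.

-1.141

ΔQ_A = 1024 − 737 = 287; ΔP_B = 6 − 8 = -2.
Midpoints: Q̄_A = 880.5, P̄_B = 7.00.
ε = (ΔQ_A/Q̄_A)/(ΔP_B/P̄_B) = (287/880.5)/(-2/7.00) ≈ -1.141.
ε < 0: good A and good B are complements.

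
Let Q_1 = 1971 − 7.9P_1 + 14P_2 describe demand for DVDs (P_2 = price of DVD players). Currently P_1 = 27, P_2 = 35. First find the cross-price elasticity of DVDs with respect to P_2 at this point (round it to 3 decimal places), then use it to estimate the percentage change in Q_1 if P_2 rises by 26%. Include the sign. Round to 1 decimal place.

At P_1 = 27, P_2 = 35: Q_1 = 2247.7.
∂Q_1/∂P_2 = 14.
ε = (∂Q_1/∂P_2)(P_2/Q_1) = 14.0000 × 35/2247.7 ≈ 0.218.
%ΔQ_1 ≈ ε × %ΔP_2 = 0.218 × (26%) = 5.7%.

5.7%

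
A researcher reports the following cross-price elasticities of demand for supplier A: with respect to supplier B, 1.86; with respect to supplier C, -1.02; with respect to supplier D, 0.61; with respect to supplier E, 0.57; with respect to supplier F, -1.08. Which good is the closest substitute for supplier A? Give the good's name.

supplier B

Substitutes have ε > 0. Among the positive values, 1.86 (supplier B) is largest.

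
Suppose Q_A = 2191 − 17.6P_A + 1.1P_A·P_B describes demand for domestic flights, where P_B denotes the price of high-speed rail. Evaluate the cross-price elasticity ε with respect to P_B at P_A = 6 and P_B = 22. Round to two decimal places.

0.07

At P_A = 6 and P_B = 22: Q_A = 2230.6.
∂Q_A/∂P_B = 1.1P_A = 1.1(6) = 6.6000.
ε = (∂Q_A/∂P_B)(P_B/Q_A) = 6.6000 × (22/2230.6) ≈ 0.07.
ε > 0: substitutes.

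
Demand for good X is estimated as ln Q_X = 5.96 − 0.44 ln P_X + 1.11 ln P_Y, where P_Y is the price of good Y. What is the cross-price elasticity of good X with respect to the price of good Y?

In a log-linear (constant-elasticity) demand function, the coefficient on ln P_Y is the cross-price elasticity.
ε = 1.11. Positive, so good X and good Y are substitutes.

1.11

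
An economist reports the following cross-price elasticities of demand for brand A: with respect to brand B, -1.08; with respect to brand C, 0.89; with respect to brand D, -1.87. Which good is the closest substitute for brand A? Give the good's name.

brand C

Substitutes have ε > 0. Among the positive values, 0.89 (brand C) is largest.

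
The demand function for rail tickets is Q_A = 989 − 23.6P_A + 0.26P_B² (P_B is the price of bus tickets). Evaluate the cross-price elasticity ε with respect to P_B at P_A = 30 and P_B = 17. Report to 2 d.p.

0.42

At P_A = 30 and P_B = 17: Q_A = 356.14.
∂Q_A/∂P_B = 0.52P_B = 0.52(17) = 8.8400.
ε = (∂Q_A/∂P_B)(P_B/Q_A) = 8.8400 × (17/356.14) ≈ 0.42.
ε > 0: substitutes.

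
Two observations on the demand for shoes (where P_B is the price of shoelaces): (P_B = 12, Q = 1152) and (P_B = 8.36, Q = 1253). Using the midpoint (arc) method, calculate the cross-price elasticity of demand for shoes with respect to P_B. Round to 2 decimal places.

ΔQ_A = 1253 − 1152 = 101; ΔP_B = 8.36 − 12 = -3.64.
Midpoints: Q̄_A = 1202.5, P̄_B = 10.18.
ε = (ΔQ_A/Q̄_A)/(ΔP_B/P̄_B) = (101/1202.5)/(-3.64/10.18) ≈ -0.23.
ε < 0: shoes and shoelaces are complements.

-0.23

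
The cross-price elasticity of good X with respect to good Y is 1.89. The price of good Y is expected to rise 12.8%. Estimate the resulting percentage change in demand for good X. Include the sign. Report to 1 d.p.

%ΔQ ≈ ε × %ΔP of good Y = 1.89 × (12.8%) = 24.2%.

24.2%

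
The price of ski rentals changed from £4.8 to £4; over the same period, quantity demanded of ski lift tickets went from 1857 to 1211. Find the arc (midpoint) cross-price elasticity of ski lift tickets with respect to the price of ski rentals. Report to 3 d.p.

2.316

ΔQ_A = 1211 − 1857 = -646; ΔP_B = 4 − 4.8 = -0.8.
Midpoints: Q̄_A = 1534.0, P̄_B = 4.40.
ε = (ΔQ_A/Q̄_A)/(ΔP_B/P̄_B) = (-646/1534.0)/(-0.8/4.40) ≈ 2.316.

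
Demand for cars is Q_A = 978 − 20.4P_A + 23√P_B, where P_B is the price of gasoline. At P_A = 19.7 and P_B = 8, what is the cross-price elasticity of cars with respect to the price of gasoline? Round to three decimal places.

At P_A = 19.7 and P_B = 8: Q_A = 641.174.
∂Q_A/∂P_B = 23/(2√P_B) = 23/(2√8) = 4.0659.
ε = (∂Q_A/∂P_B)(P_B/Q_A) = 4.0659 × (8/641.174) ≈ 0.051.

0.051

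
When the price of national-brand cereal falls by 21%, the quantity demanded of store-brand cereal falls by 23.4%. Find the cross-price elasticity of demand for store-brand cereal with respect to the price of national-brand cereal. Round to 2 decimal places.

ε = (%ΔQ of store-brand cereal) / (%ΔP of national-brand cereal) = (-23.4%) / (-21%) ≈ 1.11.
Positive cross-price elasticity: substitutes.

1.11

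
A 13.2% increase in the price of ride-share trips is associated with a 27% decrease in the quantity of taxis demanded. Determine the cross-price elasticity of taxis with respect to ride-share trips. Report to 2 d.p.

ε = (%ΔQ of taxis) / (%ΔP of ride-share trips) = (-27%) / (13.2%) ≈ -2.05.
Negative cross-price elasticity: complements.

-2.05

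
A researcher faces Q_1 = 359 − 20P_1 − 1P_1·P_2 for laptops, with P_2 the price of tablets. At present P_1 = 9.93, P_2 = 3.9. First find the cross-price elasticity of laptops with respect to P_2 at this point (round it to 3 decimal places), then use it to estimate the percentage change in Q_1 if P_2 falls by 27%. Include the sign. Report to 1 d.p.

At P_1 = 9.93, P_2 = 3.9: Q_1 = 121.673.
∂Q_1/∂P_2 = -1P_1 = -9.9300.
ε = (∂Q_1/∂P_2)(P_2/Q_1) = -9.9300 × 3.9/121.673 ≈ -0.318.
%ΔQ_1 ≈ ε × %ΔP_2 = -0.318 × (-27%) = 8.6%.

8.6%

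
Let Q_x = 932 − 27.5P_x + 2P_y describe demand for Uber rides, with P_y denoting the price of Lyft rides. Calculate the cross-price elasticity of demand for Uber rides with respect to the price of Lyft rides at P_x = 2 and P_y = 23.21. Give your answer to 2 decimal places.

At P_x = 2 and P_y = 23.21: Q_x = 923.42.
∂Q_x/∂P_y = 2.
ε = (∂Q_x/∂P_y)(P_y/Q_x) = 2 × (23.21/923.42) ≈ 0.05.

0.05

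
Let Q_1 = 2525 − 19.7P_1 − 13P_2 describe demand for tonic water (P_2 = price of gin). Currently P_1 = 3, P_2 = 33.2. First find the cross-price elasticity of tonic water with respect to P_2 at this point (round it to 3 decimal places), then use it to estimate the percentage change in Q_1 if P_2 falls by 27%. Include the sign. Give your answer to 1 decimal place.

5.7%

At P_1 = 3, P_2 = 33.2: Q_1 = 2034.3.
∂Q_1/∂P_2 = -13.
ε = (∂Q_1/∂P_2)(P_2/Q_1) = -13.0000 × 33.2/2034.3 ≈ -0.212.
%ΔQ_1 ≈ ε × %ΔP_2 = -0.212 × (-27%) = 5.7%.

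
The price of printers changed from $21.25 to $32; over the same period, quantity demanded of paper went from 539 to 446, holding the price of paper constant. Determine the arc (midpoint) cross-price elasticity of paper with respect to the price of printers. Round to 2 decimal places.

-0.47

ΔQ_A = 446 − 539 = -93; ΔP_B = 32 − 21.25 = 10.75.
Midpoints: Q̄_A = 492.5, P̄_B = 26.62.
ε = (ΔQ_A/Q̄_A)/(ΔP_B/P̄_B) = (-93/492.5)/(10.75/26.62) ≈ -0.47.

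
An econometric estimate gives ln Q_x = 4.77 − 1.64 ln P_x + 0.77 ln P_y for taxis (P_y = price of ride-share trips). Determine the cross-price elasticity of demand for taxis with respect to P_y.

In a log-linear (constant-elasticity) demand function, the coefficient on ln P_y is the cross-price elasticity.
ε = 0.77. Positive, so taxis and ride-share trips are substitutes.

0.77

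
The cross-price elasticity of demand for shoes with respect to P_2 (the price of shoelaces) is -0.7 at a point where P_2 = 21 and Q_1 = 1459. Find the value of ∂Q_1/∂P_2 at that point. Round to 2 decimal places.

ε = (∂Q_1/∂P_2)·(P_2/Q_1) ⇒ ∂Q_1/∂P_2 = ε·Q_1/P_2 = -0.7 × 1459/21 ≈ -48.63.

-48.63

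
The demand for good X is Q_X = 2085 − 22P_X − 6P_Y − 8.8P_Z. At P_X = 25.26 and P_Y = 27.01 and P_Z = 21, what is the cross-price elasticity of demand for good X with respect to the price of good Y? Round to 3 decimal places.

-0.137

At P_X = 25.26 and P_Y = 27.01 and P_Z = 21: Q_X = 1182.42.
∂Q_X/∂P_Y = -6.
ε = (∂Q_X/∂P_Y)(P_Y/Q_X) = -6 × (27.01/1182.42) ≈ -0.137.
Since ε < 0, good X and good Y are complements.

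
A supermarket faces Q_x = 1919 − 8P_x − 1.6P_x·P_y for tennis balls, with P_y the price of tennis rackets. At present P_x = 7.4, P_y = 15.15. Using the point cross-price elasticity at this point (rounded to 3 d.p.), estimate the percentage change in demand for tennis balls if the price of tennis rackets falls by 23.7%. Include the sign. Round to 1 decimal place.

At P_x = 7.4, P_y = 15.15: Q_x = 1680.424.
∂Q_x/∂P_y = -1.6P_x = -11.8400.
ε = (∂Q_x/∂P_y)(P_y/Q_x) = -11.8400 × 15.15/1680.424 ≈ -0.107.
%ΔQ_x ≈ ε × %ΔP_y = -0.107 × (-23.7%) = 2.5%.

2.5%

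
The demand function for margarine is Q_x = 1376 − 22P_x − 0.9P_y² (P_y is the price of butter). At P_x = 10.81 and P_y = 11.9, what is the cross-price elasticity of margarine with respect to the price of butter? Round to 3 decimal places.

At P_x = 10.81 and P_y = 11.9: Q_x = 1010.731.
∂Q_x/∂P_y = -1.8P_y = -1.8(11.9) = -21.4200.
ε = (∂Q_x/∂P_y)(P_y/Q_x) = -21.4200 × (11.9/1010.731) ≈ -0.252.
ε < 0: complements.

-0.252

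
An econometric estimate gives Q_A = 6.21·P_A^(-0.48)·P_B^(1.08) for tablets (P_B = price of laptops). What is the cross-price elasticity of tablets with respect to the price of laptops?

In a log-linear (constant-elasticity) demand function, the coefficient on the exponent of P_B is the cross-price elasticity.
ε = 1.08. Positive, so tablets and laptops are substitutes.

1.08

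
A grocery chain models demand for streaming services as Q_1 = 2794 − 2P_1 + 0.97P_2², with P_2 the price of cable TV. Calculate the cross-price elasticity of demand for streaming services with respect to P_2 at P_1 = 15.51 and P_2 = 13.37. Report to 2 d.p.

At P_1 = 15.51 and P_2 = 13.37: Q_1 = 2936.374.
∂Q_1/∂P_2 = 1.94P_2 = 1.94(13.37) = 25.9378.
ε = (∂Q_1/∂P_2)(P_2/Q_1) = 25.9378 × (13.37/2936.374) ≈ 0.12.

0.12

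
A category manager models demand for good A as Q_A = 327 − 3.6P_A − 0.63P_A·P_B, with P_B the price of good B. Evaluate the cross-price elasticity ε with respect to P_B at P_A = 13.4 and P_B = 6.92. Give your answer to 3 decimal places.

-0.265

At P_A = 13.4 and P_B = 6.92: Q_A = 220.341.
∂Q_A/∂P_B = -0.63P_A = -0.63(13.4) = -8.4420.
ε = (∂Q_A/∂P_B)(P_B/Q_A) = -8.4420 × (6.92/220.341) ≈ -0.265.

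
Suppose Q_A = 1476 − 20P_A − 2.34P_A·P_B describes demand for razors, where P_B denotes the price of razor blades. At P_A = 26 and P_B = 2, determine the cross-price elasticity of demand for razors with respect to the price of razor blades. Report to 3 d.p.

-0.146

At P_A = 26 and P_B = 2: Q_A = 834.32.
∂Q_A/∂P_B = -2.34P_A = -2.34(26) = -60.8400.
ε = (∂Q_A/∂P_B)(P_B/Q_A) = -60.8400 × (2/834.32) ≈ -0.146.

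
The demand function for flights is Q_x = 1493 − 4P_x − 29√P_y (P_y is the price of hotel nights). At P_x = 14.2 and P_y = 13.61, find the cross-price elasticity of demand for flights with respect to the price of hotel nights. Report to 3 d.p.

At P_x = 14.2 and P_y = 13.61: Q_x = 1329.214.
∂Q_x/∂P_y = -29/(2√P_y) = -29/(2√13.61) = -3.9304.
ε = (∂Q_x/∂P_y)(P_y/Q_x) = -3.9304 × (13.61/1329.214) ≈ -0.040.

-0.040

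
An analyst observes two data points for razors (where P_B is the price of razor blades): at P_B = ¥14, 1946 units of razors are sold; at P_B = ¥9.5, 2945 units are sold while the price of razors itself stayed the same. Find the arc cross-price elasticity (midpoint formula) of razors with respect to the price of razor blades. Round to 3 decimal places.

ΔQ_A = 2945 − 1946 = 999; ΔP_B = 9.5 − 14 = -4.5.
Midpoints: Q̄_A = 2445.5, P̄_B = 11.75.
ε = (ΔQ_A/Q̄_A)/(ΔP_B/P̄_B) = (999/2445.5)/(-4.5/11.75) ≈ -1.067.

-1.067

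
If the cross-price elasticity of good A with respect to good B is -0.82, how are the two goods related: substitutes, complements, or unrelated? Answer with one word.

ε = -0.82 < 0, so a higher price of good B lowers demand for good A: complements.

complements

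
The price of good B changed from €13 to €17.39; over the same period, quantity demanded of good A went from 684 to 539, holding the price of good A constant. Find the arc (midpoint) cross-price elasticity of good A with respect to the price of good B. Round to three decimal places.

ΔQ_A = 539 − 684 = -145; ΔP_B = 17.39 − 13 = 4.39.
Midpoints: Q̄_A = 611.5, P̄_B = 15.20.
ε = (ΔQ_A/Q̄_A)/(ΔP_B/P̄_B) = (-145/611.5)/(4.39/15.20) ≈ -0.821.
ε < 0: good A and good B are complements.

-0.821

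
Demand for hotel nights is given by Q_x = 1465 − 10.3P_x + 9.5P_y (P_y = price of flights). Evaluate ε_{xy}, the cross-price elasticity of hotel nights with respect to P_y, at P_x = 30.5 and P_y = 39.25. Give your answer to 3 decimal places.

0.245

At P_x = 30.5 and P_y = 39.25: Q_x = 1523.725.
∂Q_x/∂P_y = 9.5.
ε = (∂Q_x/∂P_y)(P_y/Q_x) = 9.5 × (39.25/1523.725) ≈ 0.245.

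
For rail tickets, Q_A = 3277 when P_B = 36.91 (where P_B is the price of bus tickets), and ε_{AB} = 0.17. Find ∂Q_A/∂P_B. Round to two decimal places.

ε = (∂Q_A/∂P_B)·(P_B/Q_A) ⇒ ∂Q_A/∂P_B = ε·Q_A/P_B = 0.17 × 3277/36.91 ≈ 15.09.

15.09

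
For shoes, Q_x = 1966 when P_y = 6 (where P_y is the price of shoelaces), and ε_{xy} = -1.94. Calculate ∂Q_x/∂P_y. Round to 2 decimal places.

ε = (∂Q_x/∂P_y)·(P_y/Q_x) ⇒ ∂Q_x/∂P_y = ε·Q_x/P_y = -1.94 × 1966/6 ≈ -635.67.

-635.67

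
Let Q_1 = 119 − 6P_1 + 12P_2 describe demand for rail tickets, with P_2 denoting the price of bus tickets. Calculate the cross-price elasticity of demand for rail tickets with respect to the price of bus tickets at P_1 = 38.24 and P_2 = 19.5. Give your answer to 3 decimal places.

1.894

At P_1 = 38.24 and P_2 = 19.5: Q_1 = 123.56.
∂Q_1/∂P_2 = 12.
ε = (∂Q_1/∂P_2)(P_2/Q_1) = 12 × (19.5/123.56) ≈ 1.894.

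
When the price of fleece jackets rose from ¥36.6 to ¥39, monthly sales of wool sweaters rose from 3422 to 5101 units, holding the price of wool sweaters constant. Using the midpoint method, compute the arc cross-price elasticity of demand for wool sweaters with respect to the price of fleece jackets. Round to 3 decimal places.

ΔQ_A = 5101 − 3422 = 1679; ΔP_B = 39 − 36.6 = 2.4.
Midpoints: Q̄_A = 4261.5, P̄_B = 37.80.
ε = (ΔQ_A/Q̄_A)/(ΔP_B/P̄_B) = (1679/4261.5)/(2.4/37.80) ≈ 6.205.

6.205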